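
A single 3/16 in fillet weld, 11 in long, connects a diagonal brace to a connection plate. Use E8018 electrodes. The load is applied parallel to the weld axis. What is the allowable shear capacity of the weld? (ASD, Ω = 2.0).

R_n/Ω ≈ 35 kips

E80XX → F_EXX = 80 ksi.
Effective throat t_e = 0.707 × 0.1875 = 0.1326 in.
Total length L = 11 in; A_we = 0.1326 × 11 = 1.458 in².
F_nw = 0.6 F_EXX = 0.6 × 80 = 48 ksi.
R_n = 48 × 1.458 = 69.99 kips; R_n/Ω = 69.99/2.0 = 35 kips.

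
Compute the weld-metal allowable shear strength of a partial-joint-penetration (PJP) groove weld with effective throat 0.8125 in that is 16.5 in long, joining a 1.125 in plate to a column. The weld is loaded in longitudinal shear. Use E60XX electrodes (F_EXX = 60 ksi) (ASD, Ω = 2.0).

Effective throat (given) t_e = 0.8125 in.
A_we = 0.8125 × 16.5 = 13.41 in².
F_nw = 0.6 F_EXX = 36 ksi.
R_n/Ω = (36 × 13.41) / 2.0 = 241.3 kip.

R_n/Ω ≈ 241 kip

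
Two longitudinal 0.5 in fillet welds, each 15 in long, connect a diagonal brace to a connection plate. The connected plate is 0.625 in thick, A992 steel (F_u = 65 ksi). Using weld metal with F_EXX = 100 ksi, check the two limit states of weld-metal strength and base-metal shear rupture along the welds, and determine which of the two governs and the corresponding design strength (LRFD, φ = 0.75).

t_e = 0.707 × 0.5 = 0.3535 in; L = 30 in.
Weld metal: φR_n = 0.75 × 0.6 × 100 × 0.3535 × 30 = 477.2 kips.
Base metal (shear rupture): φR_n = 0.75 × 0.6 × 65 × 0.625 × 30 = 548.4 kips.
Governing: weld metal.

φR_n ≈ 477 kips (weld metal governs)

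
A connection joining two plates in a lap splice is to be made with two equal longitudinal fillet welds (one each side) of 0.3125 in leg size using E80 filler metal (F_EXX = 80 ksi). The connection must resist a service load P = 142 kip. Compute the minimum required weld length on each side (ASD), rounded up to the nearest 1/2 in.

L = 13.5 in on each side

Throat t_e = 0.707 × 0.3125 = 0.2209 in.
r_n/Ω = (0.6 × 80 × 0.2209) / 2.0 = 5.302 kip/in.
L_req = P / (r_n/Ω) = 142 / 5.302 = 26.78 in total.
Per side: 26.78 / 2 = 13.39 in.
Round up → use L = 13.5 in on each side.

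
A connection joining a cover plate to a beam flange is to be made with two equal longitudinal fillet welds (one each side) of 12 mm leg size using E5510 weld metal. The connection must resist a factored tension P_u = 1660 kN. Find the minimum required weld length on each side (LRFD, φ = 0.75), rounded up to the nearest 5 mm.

L = 400 mm on each side

E55XX → F_EXX = 550 MPa.
Throat t_e = 0.707 × 12 = 8.484 mm.
φr_n = 0.75 × 0.6 × 550 × 8.484 × 10⁻³ = 2.1 kN/mm.
L_req = P_u / φr_n = 1660 / 2.1 = 790.6 mm total.
Per side: 790.6 / 2 = 395.3 mm.
Round up → use L = 400 mm on each side.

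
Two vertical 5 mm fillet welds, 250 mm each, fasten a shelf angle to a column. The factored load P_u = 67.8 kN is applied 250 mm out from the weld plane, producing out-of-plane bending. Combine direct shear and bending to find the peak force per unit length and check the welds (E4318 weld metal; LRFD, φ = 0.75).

f_max ≈ 825 N/mm; NOT adequate

E43XX → F_EXX = 430 MPa.
L_w = 2 × 250 = 500 mm; section modulus (unit throat) S = 2 × L²/6 = 20830 mm².
Direct shear f_v = P/L_w = 67.8×10³/500 = 135.6 N/mm.
Moment M = P × e = 67.8×10³ × 250 = 16950000 N·mm; bending f_b = M/S = 813.6 N/mm.
f_max = √(f_v² + f_b²) = √(135.6² + 813.6²) = 824.8 N/mm.
φr_n = 0.75 × 0.6 × 430 × (0.707 × 5) = 684 N/mm → NOT adequate.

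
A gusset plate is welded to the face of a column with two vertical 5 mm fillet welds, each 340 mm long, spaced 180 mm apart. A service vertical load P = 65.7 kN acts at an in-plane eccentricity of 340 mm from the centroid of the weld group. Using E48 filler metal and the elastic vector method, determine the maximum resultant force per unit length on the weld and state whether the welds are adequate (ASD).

E48XX → F_EXX = 480 MPa.
Total weld length L_w = 680 mm. Treat welds as unit-width lines.
Polar moment about centroid: J = 2[d³/12 + d(b/2)²] = 2[340³/12 + 340×90²] = 12060000 mm³.
Direct shear f_v = P/L_w = 65.7×10³ / 680 = 96.62 N/mm (vertical).
Torsion M = P·e = 65.7×10³ × 340 = 22338000 N·mm.
Critical point at (x, y) = (90, 170) from centroid. f_tx = M·y/J = 314.9 N/mm; f_ty = M·x/J = 166.7 N/mm.
Resultant f_max = √[f_tx² + (f_v + f_ty)²] = √[314.9² + (96.62 + 166.7)²] = 410.5 N/mm.
Capacity per unit length: r_n/Ω = (1/2.0) × 0.6 × 480 × (0.707 × 5) = 509 N/mm.
410.5 ≤ 509 → adequate.

f_max ≈ 411 N/mm; adequate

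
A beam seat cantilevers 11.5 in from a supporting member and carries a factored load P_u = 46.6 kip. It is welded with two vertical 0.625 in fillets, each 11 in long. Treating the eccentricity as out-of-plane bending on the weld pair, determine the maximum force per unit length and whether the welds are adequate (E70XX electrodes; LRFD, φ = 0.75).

f_max ≈ 13.5 kip/in; adequate

E70XX → F_EXX = 70 ksi.
L_w = 2 × 11 = 22 in; section modulus (unit throat) S = 2 × L²/6 = 40.33 in².
Direct shear f_v = P/L_w = 46.6/22 = 2.118 kip/in.
Moment M = P × e = 46.6 × 11.5 = 535.9 kip·in; bending f_b = M/S = 13.29 kip/in.
f_max = √(f_v² + f_b²) = √(2.118² + 13.29²) = 13.45 kip/in.
φr_n = 0.75 × 0.6 × 70 × (0.707 × 0.625) = 13.92 kip/in → adequate.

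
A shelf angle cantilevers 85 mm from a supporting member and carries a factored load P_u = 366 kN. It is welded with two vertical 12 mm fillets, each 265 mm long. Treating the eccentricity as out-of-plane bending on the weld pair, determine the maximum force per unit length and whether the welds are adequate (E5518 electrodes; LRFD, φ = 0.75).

f_max ≈ 1500 N/mm; adequate

E55XX → F_EXX = 550 MPa.
L_w = 2 × 265 = 530 mm; section modulus (unit throat) S = 2 × L²/6 = 23410 mm².
Direct shear f_v = P/L_w = 366×10³/530 = 690.6 N/mm.
Moment M = P × e = 366×10³ × 85 = 31110000 N·mm; bending f_b = M/S = 1329 N/mm.
f_max = √(f_v² + f_b²) = √(690.6² + 1329²) = 1498 N/mm.
φr_n = 0.75 × 0.6 × 550 × (0.707 × 12) = 2100 N/mm → adequate.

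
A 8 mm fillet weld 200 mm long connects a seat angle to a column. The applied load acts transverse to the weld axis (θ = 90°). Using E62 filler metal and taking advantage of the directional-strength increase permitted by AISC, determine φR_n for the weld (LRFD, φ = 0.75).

φR_n ≈ 473 kN

E62XX → F_EXX = 620 MPa.
t_e = 0.707 × 8 = 5.656 mm; A_we = 5.656 × 200 = 1131 mm².
Directional factor: 1.0 + 0.5 sin^1.5(90°) = 1.5.
F_nw = 0.6 × 620 × 1.5 = 558 MPa.
φR_n = 0.75 × 558 × 1131 × 10⁻³ = 473.4 kN.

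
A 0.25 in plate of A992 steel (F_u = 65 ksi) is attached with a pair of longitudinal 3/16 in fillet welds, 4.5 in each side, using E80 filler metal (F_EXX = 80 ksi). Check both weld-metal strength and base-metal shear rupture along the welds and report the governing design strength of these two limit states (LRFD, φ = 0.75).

φR_n ≈ 43 kip (weld metal governs)

t_e = 0.707 × 0.1875 = 0.1326 in; L = 9 in.
Weld metal: φR_n = 0.75 × 0.6 × 80 × 0.1326 × 9 = 42.95 kip.
Base metal (shear rupture): φR_n = 0.75 × 0.6 × 65 × 0.25 × 9 = 65.81 kip.
Governing: weld metal.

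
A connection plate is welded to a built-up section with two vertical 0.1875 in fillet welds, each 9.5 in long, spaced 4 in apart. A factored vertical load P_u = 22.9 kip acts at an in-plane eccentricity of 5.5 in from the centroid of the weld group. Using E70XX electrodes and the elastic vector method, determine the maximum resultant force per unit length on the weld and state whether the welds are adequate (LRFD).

f_max ≈ 3.61 kip/in; adequate

E70XX → F_EXX = 70 ksi.
Total weld length L_w = 19 in. Treat welds as unit-width lines.
Polar moment about centroid: J = 2[d³/12 + d(b/2)²] = 2[9.5³/12 + 9.5×2²] = 218.9 in³.
Direct shear f_v = P/L_w = 22.9 / 19 = 1.205 kip/in (vertical).
Torsion M = P·e = 22.9 × 5.5 = 125.95 kip·in.
Critical point at (x, y) = (2, 4.75) from centroid. f_tx = M·y/J = 2.733 kip/in; f_ty = M·x/J = 1.151 kip/in.
Resultant f_max = √[f_tx² + (f_v + f_ty)²] = √[2.733² + (1.205 + 1.151)²] = 3.608 kip/in.
Capacity per unit length: φr_n = 0.75 × 0.6 × 70 × (0.707 × 0.1875) = 4.176 kip/in.
3.608 ≤ 4.176 → adequate.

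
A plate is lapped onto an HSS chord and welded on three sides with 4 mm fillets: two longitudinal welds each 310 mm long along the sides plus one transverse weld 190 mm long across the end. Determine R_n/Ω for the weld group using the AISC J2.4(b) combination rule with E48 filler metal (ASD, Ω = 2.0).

R_n/Ω ≈ 331 kN

E48XX → F_EXX = 480 MPa.
t_e = 0.707 × 4 = 2.828 mm.
R_nwl = 0.6 × 480 × 2.828 × 620 × 10⁻³ = 505 kN (longitudinal, 2 welds).
R_nwt = 0.6 × 480 × 2.828 × 190 × 10⁻³ = 154.7 kN (transverse, base value).
(i) R_nwl + R_nwt = 659.7 kN; (ii) 0.85 R_nwl + 1.5 R_nwt = 661.3 kN.
R_n = max = 661.3 kN [governs: (ii)]; R_n/Ω = 330.7 kN.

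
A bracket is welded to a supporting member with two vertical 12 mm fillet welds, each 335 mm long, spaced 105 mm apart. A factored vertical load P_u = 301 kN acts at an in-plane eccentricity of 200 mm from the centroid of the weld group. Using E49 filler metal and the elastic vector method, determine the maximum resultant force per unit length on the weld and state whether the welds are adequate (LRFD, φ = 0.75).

E49XX → F_EXX = 490 MPa.
Total weld length L_w = 670 mm. Treat welds as unit-width lines.
Polar moment about centroid: J = 2[d³/12 + d(b/2)²] = 2[335³/12 + 335×52.5²] = 8113000 mm³.
Direct shear f_v = P/L_w = 301×10³ / 670 = 449.3 N/mm (vertical).
Torsion M = P·e = 301×10³ × 200 = 60200000 N·mm.
Critical point at (x, y) = (52.5, 167.5) from centroid. f_tx = M·y/J = 1243 N/mm; f_ty = M·x/J = 389.6 N/mm.
Resultant f_max = √[f_tx² + (f_v + f_ty)²] = √[1243² + (449.3 + 389.6)²] = 1500 N/mm.
Capacity per unit length: φr_n = 0.75 × 0.6 × 490 × (0.707 × 12) = 1871 N/mm.
1500 ≤ 1871 → adequate.

f_max ≈ 1500 N/mm; adequate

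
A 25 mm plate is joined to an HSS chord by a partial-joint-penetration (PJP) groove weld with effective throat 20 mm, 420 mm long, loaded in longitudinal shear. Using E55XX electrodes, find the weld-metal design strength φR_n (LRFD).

φR_n ≈ 2080 kN

E55XX → F_EXX = 550 MPa.
Effective throat (given) t_e = 20 mm.
A_we = 20 × 420 = 8400 mm².
F_nw = 0.6 F_EXX = 330 MPa.
φR_n = 0.75 × 330 × 8400 × 10⁻³ = 2079 kN.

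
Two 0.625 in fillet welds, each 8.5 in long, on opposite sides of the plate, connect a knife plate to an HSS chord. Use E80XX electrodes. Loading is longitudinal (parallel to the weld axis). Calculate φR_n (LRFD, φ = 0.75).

φR_n ≈ 270 kips

E80XX → F_EXX = 80 ksi.
Effective throat t_e = 0.707 × 0.625 = 0.4419 in.
Total length L = 17 in; A_we = 0.4419 × 17 = 7.512 in².
F_nw = 0.6 F_EXX = 0.6 × 80 = 48 ksi.
φR_n = 0.75 × 48 × 7.512 = 270.4 kips.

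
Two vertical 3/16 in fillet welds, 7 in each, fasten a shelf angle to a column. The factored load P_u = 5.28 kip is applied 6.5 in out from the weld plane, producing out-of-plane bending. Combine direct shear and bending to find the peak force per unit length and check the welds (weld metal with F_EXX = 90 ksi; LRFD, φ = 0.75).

L_w = 2 × 7 = 14 in; section modulus (unit throat) S = 2 × L²/6 = 16.33 in².
Direct shear f_v = P/L_w = 5.28/14 = 0.3771 kip/in.
Moment M = P × e = 5.28 × 6.5 = 34.32 kip·in; bending f_b = M/S = 2.101 kip/in.
f_max = √(f_v² + f_b²) = √(0.3771² + 2.101²) = 2.135 kip/in.
φr_n = 0.75 × 0.6 × 90 × (0.707 × 0.1875) = 5.369 kip/in → adequate.

f_max ≈ 2.13 kip/in; adequate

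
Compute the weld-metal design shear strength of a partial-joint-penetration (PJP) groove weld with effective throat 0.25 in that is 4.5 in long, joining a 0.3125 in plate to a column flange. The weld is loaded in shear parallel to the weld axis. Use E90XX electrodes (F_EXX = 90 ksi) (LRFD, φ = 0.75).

Effective throat (given) t_e = 0.25 in.
A_we = 0.25 × 4.5 = 1.125 in².
F_nw = 0.6 F_EXX = 54 ksi.
φR_n = 0.75 × 54 × 1.125 = 45.56 kip.

φR_n ≈ 45.6 kip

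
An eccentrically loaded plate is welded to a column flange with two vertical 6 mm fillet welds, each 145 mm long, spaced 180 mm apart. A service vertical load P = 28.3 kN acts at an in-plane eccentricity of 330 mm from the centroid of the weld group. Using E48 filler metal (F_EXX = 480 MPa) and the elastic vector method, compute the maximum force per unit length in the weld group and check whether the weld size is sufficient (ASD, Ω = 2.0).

Total weld length L_w = 290 mm. Treat welds as unit-width lines.
Polar moment about centroid: J = 2[d³/12 + d(b/2)²] = 2[145³/12 + 145×90²] = 2857000 mm³.
Direct shear f_v = P/L_w = 28.3×10³ / 290 = 97.59 N/mm (vertical).
Torsion M = P·e = 28.3×10³ × 330 = 9339000 N·mm.
Critical point at (x, y) = (90, 72.5) from centroid. f_tx = M·y/J = 237 N/mm; f_ty = M·x/J = 294.2 N/mm.
Resultant f_max = √[f_tx² + (f_v + f_ty)²] = √[237² + (97.59 + 294.2)²] = 457.9 N/mm.
Capacity per unit length: r_n/Ω = (1/2.0) × 0.6 × 480 × (0.707 × 6) = 610.8 N/mm.
457.9 ≤ 610.8 → adequate.

f_max ≈ 458 N/mm; adequate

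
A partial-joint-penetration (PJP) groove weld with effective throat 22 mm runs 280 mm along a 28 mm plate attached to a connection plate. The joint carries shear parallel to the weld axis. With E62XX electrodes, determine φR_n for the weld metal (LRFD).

E62XX → F_EXX = 620 MPa.
Effective throat (given) t_e = 22 mm.
A_we = 22 × 280 = 6160 mm².
F_nw = 0.6 F_EXX = 372 MPa.
φR_n = 0.75 × 372 × 6160 × 10⁻³ = 1719 kN.

φR_n ≈ 1720 kN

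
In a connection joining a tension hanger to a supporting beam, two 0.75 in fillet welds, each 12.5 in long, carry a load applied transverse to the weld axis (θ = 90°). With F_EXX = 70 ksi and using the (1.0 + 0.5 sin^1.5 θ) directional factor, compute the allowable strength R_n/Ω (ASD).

R_n/Ω ≈ 418 kips

t_e = 0.707 × 0.75 = 0.5302 in; A_we = 0.5302 × 25 = 13.26 in².
Directional factor: 1.0 + 0.5 sin^1.5(90°) = 1.5.
F_nw = 0.6 × 70 × 1.5 = 63 ksi.
R_n/Ω = (63 × 13.26) / 2.0 = 417.6 kips.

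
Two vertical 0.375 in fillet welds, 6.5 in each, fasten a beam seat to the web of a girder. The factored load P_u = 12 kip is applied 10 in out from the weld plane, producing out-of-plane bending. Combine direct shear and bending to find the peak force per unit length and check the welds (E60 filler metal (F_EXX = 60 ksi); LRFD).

L_w = 2 × 6.5 = 13 in; section modulus (unit throat) S = 2 × L²/6 = 14.08 in².
Direct shear f_v = P/L_w = 12/13 = 0.9231 kip/in.
Moment M = P × e = 12 × 10 = 120 kip·in; bending f_b = M/S = 8.521 kip/in.
f_max = √(f_v² + f_b²) = √(0.9231² + 8.521²) = 8.571 kip/in.
φr_n = 0.75 × 0.6 × 60 × (0.707 × 0.375) = 7.158 kip/in → NOT adequate.

f_max ≈ 8.57 kip/in; NOT adequate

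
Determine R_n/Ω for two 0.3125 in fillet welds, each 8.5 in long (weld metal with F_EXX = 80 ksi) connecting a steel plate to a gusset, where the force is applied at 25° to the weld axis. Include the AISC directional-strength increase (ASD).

R_n/Ω ≈ 103 kips

t_e = 0.707 × 0.3125 = 0.2209 in; A_we = 0.2209 × 17 = 3.756 in².
Directional factor: 1.0 + 0.5 sin^1.5(25°) = 1.137.
F_nw = 0.6 × 80 × 1.137 = 54.59 ksi.
R_n/Ω = (54.59 × 3.756) / 2.0 = 102.5 kips.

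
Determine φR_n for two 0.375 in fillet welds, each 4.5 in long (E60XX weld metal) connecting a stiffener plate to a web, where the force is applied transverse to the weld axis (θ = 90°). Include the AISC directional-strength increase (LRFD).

E60XX → F_EXX = 60 ksi.
t_e = 0.707 × 0.375 = 0.2651 in; A_we = 0.2651 × 9 = 2.386 in².
Directional factor: 1.0 + 0.5 sin^1.5(90°) = 1.5.
F_nw = 0.6 × 60 × 1.5 = 54 ksi.
φR_n = 0.75 × 54 × 2.386 = 96.64 kips.

φR_n ≈ 96.6 kips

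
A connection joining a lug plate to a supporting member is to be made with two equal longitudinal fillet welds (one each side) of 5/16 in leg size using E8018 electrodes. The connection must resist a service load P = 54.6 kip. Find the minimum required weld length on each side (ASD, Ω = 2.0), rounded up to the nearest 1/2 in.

L = 5.5 in on each side

E80XX → F_EXX = 80 ksi.
Throat t_e = 0.707 × 0.3125 = 0.2209 in.
r_n/Ω = (0.6 × 80 × 0.2209) / 2.0 = 5.302 kip/in.
L_req = P / (r_n/Ω) = 54.6 / 5.302 = 10.3 in total.
Per side: 10.3 / 2 = 5.149 in.
Round up → use L = 5.5 in on each side.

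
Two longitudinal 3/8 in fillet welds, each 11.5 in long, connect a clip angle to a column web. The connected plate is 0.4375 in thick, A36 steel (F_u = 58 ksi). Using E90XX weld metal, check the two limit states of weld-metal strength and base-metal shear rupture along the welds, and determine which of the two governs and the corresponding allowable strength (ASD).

E90XX → F_EXX = 90 ksi.
t_e = 0.707 × 0.375 = 0.2651 in; L = 23 in.
Weld metal: R_n/Ω = (1/2.0) × 0.6 × 90 × 0.2651 × 23 = 164.6 kip.
Base metal (shear rupture): R_n/Ω = (1/2.0) × 0.6 × 58 × 0.4375 × 23 = 175.1 kip.
Governing: weld metal.

R_n/Ω ≈ 165 kip (weld metal governs)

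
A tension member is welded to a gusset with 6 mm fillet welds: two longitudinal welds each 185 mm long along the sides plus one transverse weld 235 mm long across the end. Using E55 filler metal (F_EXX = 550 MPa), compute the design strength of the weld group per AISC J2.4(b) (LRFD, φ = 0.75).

t_e = 0.707 × 6 = 4.242 mm.
R_nwl = 0.6 × 550 × 4.242 × 370 × 10⁻³ = 517.9 kN (longitudinal, 2 welds).
R_nwt = 0.6 × 550 × 4.242 × 235 × 10⁻³ = 329 kN (transverse, base value).
(i) R_nwl + R_nwt = 846.9 kN; (ii) 0.85 R_nwl + 1.5 R_nwt = 933.7 kN.
R_n = max = 933.7 kN [governs: (ii)]; φR_n = 700.3 kN.

φR_n ≈ 700 kN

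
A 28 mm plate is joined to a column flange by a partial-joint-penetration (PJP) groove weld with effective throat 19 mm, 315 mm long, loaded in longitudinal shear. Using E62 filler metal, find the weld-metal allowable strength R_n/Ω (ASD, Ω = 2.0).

R_n/Ω ≈ 1110 kN

E62XX → F_EXX = 620 MPa.
Effective throat (given) t_e = 19 mm.
A_we = 19 × 315 = 5985 mm².
F_nw = 0.6 F_EXX = 372 MPa.
R_n/Ω = (372 × 5985) / 2.0 × 10⁻³ = 1113 kN.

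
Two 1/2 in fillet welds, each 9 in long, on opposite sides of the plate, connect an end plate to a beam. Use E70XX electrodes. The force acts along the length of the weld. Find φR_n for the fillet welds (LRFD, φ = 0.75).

φR_n ≈ 200 kips

E70XX → F_EXX = 70 ksi.
Effective throat t_e = 0.707 × 0.5 = 0.3535 in.
Total length L = 18 in; A_we = 0.3535 × 18 = 6.363 in².
F_nw = 0.6 F_EXX = 0.6 × 70 = 42 ksi.
φR_n = 0.75 × 42 × 6.363 = 200.4 kips.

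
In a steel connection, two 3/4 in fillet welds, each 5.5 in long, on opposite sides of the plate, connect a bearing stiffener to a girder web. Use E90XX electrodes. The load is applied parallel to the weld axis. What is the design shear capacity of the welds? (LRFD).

E90XX → F_EXX = 90 ksi.
Effective throat t_e = 0.707 × 0.75 = 0.5302 in.
Total length L = 11 in; A_we = 0.5302 × 11 = 5.833 in².
F_nw = 0.6 F_EXX = 0.6 × 90 = 54 ksi.
φR_n = 0.75 × 54 × 5.833 = 236.2 kip.

φR_n ≈ 236 kip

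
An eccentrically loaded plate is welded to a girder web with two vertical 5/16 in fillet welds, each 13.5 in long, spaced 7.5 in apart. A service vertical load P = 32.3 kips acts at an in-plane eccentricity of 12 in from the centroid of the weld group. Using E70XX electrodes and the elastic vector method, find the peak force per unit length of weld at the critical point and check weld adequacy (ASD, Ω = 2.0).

f_max ≈ 4.49 kip/in; adequate

E70XX → F_EXX = 70 ksi.
Total weld length L_w = 27 in. Treat welds as unit-width lines.
Polar moment about centroid: J = 2[d³/12 + d(b/2)²] = 2[13.5³/12 + 13.5×3.75²] = 789.8 in³.
Direct shear f_v = P/L_w = 32.3 / 27 = 1.196 kip/in (vertical).
Torsion M = P·e = 32.3 × 12 = 387.6 kip·in.
Critical point at (x, y) = (3.75, 6.75) from centroid. f_tx = M·y/J = 3.313 kip/in; f_ty = M·x/J = 1.84 kip/in.
Resultant f_max = √[f_tx² + (f_v + f_ty)²] = √[3.313² + (1.196 + 1.84)²] = 4.494 kip/in.
Capacity per unit length: r_n/Ω = (1/2.0) × 0.6 × 70 × (0.707 × 0.3125) = 4.64 kip/in.
4.494 ≤ 4.64 → adequate.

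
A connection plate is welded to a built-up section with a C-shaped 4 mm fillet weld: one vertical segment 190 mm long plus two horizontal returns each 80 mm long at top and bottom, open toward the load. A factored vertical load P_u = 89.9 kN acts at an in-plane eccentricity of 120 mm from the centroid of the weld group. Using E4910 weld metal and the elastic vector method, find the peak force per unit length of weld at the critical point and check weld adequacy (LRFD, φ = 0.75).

f_max ≈ 719 N/mm; NOT adequate

E49XX → F_EXX = 490 MPa.
Total weld length L_w = 350 mm. Treat welds as unit-width lines.
Centroid: x̄ = 2×80×40 / 350 = 18.29 mm from the vertical weld.
Polar moment about centroid: J = I_x + I_y = [190³/12 + 2×80×95²] + [190×18.29² + 2(80³/12 + 80×21.71²)] = 2240000 mm³.
Direct shear f_v = P/L_w = 89.9×10³ / 350 = 256.9 N/mm (vertical).
Torsion M = P·e = 89.9×10³ × 120 = 10788000 N·mm.
Critical point at (x, y) = (61.71, 95) from centroid. f_tx = M·y/J = 457.5 N/mm; f_ty = M·x/J = 297.2 N/mm.
Resultant f_max = √[f_tx² + (f_v + f_ty)²] = √[457.5² + (256.9 + 297.2)²] = 718.6 N/mm.
Capacity per unit length: φr_n = 0.75 × 0.6 × 490 × (0.707 × 4) = 623.6 N/mm.
718.6 > 623.6 → NOT adequate.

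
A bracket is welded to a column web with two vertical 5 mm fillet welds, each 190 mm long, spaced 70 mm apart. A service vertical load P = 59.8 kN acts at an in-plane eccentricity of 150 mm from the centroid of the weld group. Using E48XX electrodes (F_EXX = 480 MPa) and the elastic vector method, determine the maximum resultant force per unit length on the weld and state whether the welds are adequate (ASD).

f_max ≈ 636 N/mm; NOT adequate

Total weld length L_w = 380 mm. Treat welds as unit-width lines.
Polar moment about centroid: J = 2[d³/12 + d(b/2)²] = 2[190³/12 + 190×35²] = 1609000 mm³.
Direct shear f_v = P/L_w = 59.8×10³ / 380 = 157.4 N/mm (vertical).
Torsion M = P·e = 59.8×10³ × 150 = 8970000 N·mm.
Critical point at (x, y) = (35, 95) from centroid. f_tx = M·y/J = 529.7 N/mm; f_ty = M·x/J = 195.2 N/mm.
Resultant f_max = √[f_tx² + (f_v + f_ty)²] = √[529.7² + (157.4 + 195.2)²] = 636.3 N/mm.
Capacity per unit length: r_n/Ω = (1/2.0) × 0.6 × 480 × (0.707 × 5) = 509 N/mm.
636.3 > 509 → NOT adequate.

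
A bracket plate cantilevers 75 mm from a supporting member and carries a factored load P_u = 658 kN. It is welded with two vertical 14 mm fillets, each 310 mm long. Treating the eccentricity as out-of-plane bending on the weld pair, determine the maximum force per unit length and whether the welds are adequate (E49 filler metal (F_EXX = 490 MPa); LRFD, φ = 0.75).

L_w = 2 × 310 = 620 mm; section modulus (unit throat) S = 2 × L²/6 = 32030 mm².
Direct shear f_v = P/L_w = 658×10³/620 = 1061 N/mm.
Moment M = P × e = 658×10³ × 75 = 49350000 N·mm; bending f_b = M/S = 1541 N/mm.
f_max = √(f_v² + f_b²) = √(1061² + 1541²) = 1871 N/mm.
φr_n = 0.75 × 0.6 × 490 × (0.707 × 14) = 2183 N/mm → adequate.

f_max ≈ 1870 N/mm; adequate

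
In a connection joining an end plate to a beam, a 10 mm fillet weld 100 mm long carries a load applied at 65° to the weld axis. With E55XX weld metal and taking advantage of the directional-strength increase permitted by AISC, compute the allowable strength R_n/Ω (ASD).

E55XX → F_EXX = 550 MPa.
t_e = 0.707 × 10 = 7.07 mm; A_we = 7.07 × 100 = 707 mm².
Directional factor: 1.0 + 0.5 sin^1.5(65°) = 1.431.
F_nw = 0.6 × 550 × 1.431 = 472.4 MPa.
R_n/Ω = (472.4 × 707) / 2.0 × 10⁻³ = 167 kN.

R_n/Ω ≈ 167 kN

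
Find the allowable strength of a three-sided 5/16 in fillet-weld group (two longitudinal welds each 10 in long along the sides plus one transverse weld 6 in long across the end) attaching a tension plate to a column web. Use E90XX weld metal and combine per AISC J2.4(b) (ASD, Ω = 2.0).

R_n/Ω ≈ 155 kips

E90XX → F_EXX = 90 ksi.
t_e = 0.707 × 0.3125 = 0.2209 in.
R_nwl = 0.6 × 90 × 0.2209 × 20 = 238.6 kips (longitudinal, 2 welds).
R_nwt = 0.6 × 90 × 0.2209 × 6 = 71.58 kips (transverse, base value).
(i) R_nwl + R_nwt = 310.2 kips; (ii) 0.85 R_nwl + 1.5 R_nwt = 310.2 kips.
R_n = max = 310.2 kips [governs: (ii)]; R_n/Ω = 155.1 kips.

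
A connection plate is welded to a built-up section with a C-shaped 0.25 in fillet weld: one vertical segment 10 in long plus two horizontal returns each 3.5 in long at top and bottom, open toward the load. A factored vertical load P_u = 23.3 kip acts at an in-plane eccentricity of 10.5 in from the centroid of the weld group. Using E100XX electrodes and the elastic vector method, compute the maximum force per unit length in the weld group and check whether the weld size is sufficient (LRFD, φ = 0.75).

E100XX → F_EXX = 100 ksi.
Total weld length L_w = 17 in. Treat welds as unit-width lines.
Centroid: x̄ = 2×3.5×1.75 / 17 = 0.7206 in from the vertical weld.
Polar moment about centroid: J = I_x + I_y = [10³/12 + 2×3.5×5²] + [10×0.7206² + 2(3.5³/12 + 3.5×1.029²)] = 278.1 in³.
Direct shear f_v = P/L_w = 23.3 / 17 = 1.371 kip/in (vertical).
Torsion M = P·e = 23.3 × 10.5 = 244.65 kip·in.
Critical point at (x, y) = (2.779, 5) from centroid. f_tx = M·y/J = 4.399 kip/in; f_ty = M·x/J = 2.445 kip/in.
Resultant f_max = √[f_tx² + (f_v + f_ty)²] = √[4.399² + (1.371 + 2.445)²] = 5.823 kip/in.
Capacity per unit length: φr_n = 0.75 × 0.6 × 100 × (0.707 × 0.25) = 7.954 kip/in.
5.823 ≤ 7.954 → adequate.

f_max ≈ 5.82 kip/in; adequate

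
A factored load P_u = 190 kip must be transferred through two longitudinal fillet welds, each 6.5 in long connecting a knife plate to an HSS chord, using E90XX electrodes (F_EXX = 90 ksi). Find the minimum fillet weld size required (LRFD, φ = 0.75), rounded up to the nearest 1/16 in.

w = 9/16 in

Total weld length L = 13 in.
Required throat t_e = P_u / (φ × 0.6 F_EXX × L) = 190 / (0.75 × 0.6 × 90 × 13) = 0.3609 in.
Required leg w = t_e / 0.707 = 0.5104 in → use 9/16 in.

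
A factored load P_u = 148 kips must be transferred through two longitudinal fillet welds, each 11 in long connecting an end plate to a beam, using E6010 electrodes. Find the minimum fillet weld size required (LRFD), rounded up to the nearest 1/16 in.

w = 3/8 in

E60XX → F_EXX = 60 ksi.
Total weld length L = 22 in.
Required throat t_e = P_u / (φ × 0.6 F_EXX × L) = 148 / (0.75 × 0.6 × 60 × 22) = 0.2492 in.
Required leg w = t_e / 0.707 = 0.3524 in → use 3/8 in.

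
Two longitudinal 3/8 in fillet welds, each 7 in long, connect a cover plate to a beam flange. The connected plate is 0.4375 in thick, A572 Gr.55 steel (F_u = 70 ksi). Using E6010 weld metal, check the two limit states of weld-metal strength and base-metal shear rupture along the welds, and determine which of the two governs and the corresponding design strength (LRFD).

φR_n ≈ 100 kip (weld metal governs)

E60XX → F_EXX = 60 ksi.
t_e = 0.707 × 0.375 = 0.2651 in; L = 14 in.
Weld metal: φR_n = 0.75 × 0.6 × 60 × 0.2651 × 14 = 100.2 kip.
Base metal (shear rupture): φR_n = 0.75 × 0.6 × 70 × 0.4375 × 14 = 192.9 kip.
Governing: weld metal.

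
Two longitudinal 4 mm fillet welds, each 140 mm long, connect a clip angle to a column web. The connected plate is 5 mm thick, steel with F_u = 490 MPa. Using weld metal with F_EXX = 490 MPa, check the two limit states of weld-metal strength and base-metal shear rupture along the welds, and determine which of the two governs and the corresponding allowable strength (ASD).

R_n/Ω ≈ 116 kN (weld metal governs)

t_e = 0.707 × 4 = 2.828 mm; L = 280 mm.
Weld metal: R_n/Ω = (1/2.0) × 0.6 × 490 × 2.828 × 280 × 10⁻³ = 116.4 kN.
Base metal (shear rupture): R_n/Ω = (1/2.0) × 0.6 × 490 × 5 × 280 × 10⁻³ = 205.8 kN.
Governing: weld metal.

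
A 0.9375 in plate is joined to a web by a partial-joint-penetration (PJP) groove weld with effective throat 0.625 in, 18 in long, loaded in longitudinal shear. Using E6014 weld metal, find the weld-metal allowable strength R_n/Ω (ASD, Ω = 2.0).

E60XX → F_EXX = 60 ksi.
Effective throat (given) t_e = 0.625 in.
A_we = 0.625 × 18 = 11.25 in².
F_nw = 0.6 F_EXX = 36 ksi.
R_n/Ω = (36 × 11.25) / 2.0 = 202.5 kips.

R_n/Ω ≈ 202 kips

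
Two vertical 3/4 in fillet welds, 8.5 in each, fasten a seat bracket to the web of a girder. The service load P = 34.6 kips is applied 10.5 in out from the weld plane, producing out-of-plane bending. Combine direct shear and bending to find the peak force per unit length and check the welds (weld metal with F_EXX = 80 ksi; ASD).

L_w = 2 × 8.5 = 17 in; section modulus (unit throat) S = 2 × L²/6 = 24.08 in².
Direct shear f_v = P/L_w = 34.6/17 = 2.035 kip/in.
Moment M = P × e = 34.6 × 10.5 = 363.3 kip·in; bending f_b = M/S = 15.09 kip/in.
f_max = √(f_v² + f_b²) = √(2.035² + 15.09²) = 15.22 kip/in.
r_n/Ω = (1/2.0) × 0.6 × 80 × (0.707 × 0.75) = 12.73 kip/in → NOT adequate.

f_max ≈ 15.2 kip/in; NOT adequate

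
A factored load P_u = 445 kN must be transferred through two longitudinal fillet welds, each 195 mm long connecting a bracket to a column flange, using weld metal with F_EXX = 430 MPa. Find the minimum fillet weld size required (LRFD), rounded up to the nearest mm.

Total weld length L = 390 mm.
Required throat t_e = P_u / (φ × 0.6 F_EXX × L) = 445 / (0.75 × 0.6 × 430 × 390 × 10⁻³) = 5.897 mm.
Required leg w = t_e / 0.707 = 8.341 mm → use 9 mm.

w = 9 mm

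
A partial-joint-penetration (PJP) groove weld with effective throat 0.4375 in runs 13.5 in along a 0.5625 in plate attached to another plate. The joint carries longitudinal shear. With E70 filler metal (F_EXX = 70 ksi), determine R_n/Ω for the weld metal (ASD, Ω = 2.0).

R_n/Ω ≈ 124 kip

Effective throat (given) t_e = 0.4375 in.
A_we = 0.4375 × 13.5 = 5.906 in².
F_nw = 0.6 F_EXX = 42 ksi.
R_n/Ω = (42 × 5.906) / 2.0 = 124 kip.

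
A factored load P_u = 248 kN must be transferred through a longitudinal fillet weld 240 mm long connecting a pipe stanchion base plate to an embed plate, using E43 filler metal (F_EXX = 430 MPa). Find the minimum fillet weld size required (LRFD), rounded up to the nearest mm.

w = 8 mm

Total weld length L = 240 mm.
Required throat t_e = P_u / (φ × 0.6 F_EXX × L) = 248 / (0.75 × 0.6 × 430 × 240 × 10⁻³) = 5.34 mm.
Required leg w = t_e / 0.707 = 7.553 mm → use 8 mm.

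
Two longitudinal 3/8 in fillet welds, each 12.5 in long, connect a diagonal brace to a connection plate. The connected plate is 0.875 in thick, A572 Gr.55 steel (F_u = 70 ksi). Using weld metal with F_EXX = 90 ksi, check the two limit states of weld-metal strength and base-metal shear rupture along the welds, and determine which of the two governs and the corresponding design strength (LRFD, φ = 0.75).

t_e = 0.707 × 0.375 = 0.2651 in; L = 25 in.
Weld metal: φR_n = 0.75 × 0.6 × 90 × 0.2651 × 25 = 268.4 kips.
Base metal (shear rupture): φR_n = 0.75 × 0.6 × 70 × 0.875 × 25 = 689.1 kips.
Governing: weld metal.

φR_n ≈ 268 kips (weld metal governs)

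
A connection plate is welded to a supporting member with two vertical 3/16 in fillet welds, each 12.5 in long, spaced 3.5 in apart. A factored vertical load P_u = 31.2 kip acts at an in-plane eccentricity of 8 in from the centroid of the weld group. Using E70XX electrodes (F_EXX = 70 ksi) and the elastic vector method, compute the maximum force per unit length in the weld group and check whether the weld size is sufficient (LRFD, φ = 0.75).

f_max ≈ 4.53 kip/in; NOT adequate

Total weld length L_w = 25 in. Treat welds as unit-width lines.
Polar moment about centroid: J = 2[d³/12 + d(b/2)²] = 2[12.5³/12 + 12.5×1.75²] = 402.1 in³.
Direct shear f_v = P/L_w = 31.2 / 25 = 1.248 kip/in (vertical).
Torsion M = P·e = 31.2 × 8 = 249.6 kip·in.
Critical point at (x, y) = (1.75, 6.25) from centroid. f_tx = M·y/J = 3.88 kip/in; f_ty = M·x/J = 1.086 kip/in.
Resultant f_max = √[f_tx² + (f_v + f_ty)²] = √[3.88² + (1.248 + 1.086)²] = 4.528 kip/in.
Capacity per unit length: φr_n = 0.75 × 0.6 × 70 × (0.707 × 0.1875) = 4.176 kip/in.
4.528 > 4.176 → NOT adequate.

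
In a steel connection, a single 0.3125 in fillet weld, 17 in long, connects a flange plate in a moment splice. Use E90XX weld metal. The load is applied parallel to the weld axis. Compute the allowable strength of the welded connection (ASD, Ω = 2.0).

R_n/Ω ≈ 101 kip

E90XX → F_EXX = 90 ksi.
Effective throat t_e = 0.707 × 0.3125 = 0.2209 in.
Total length L = 17 in; A_we = 0.2209 × 17 = 3.756 in².
F_nw = 0.6 F_EXX = 0.6 × 90 = 54 ksi.
R_n = 54 × 3.756 = 202.8 kip; R_n/Ω = 202.8/2.0 = 101.4 kip.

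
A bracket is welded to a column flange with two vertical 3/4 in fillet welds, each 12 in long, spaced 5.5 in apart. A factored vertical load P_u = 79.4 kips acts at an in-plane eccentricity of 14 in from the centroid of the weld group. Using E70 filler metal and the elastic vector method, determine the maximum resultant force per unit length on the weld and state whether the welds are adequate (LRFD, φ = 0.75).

f_max ≈ 17.3 kip/in; NOT adequate

E70XX → F_EXX = 70 ksi.
Total weld length L_w = 24 in. Treat welds as unit-width lines.
Polar moment about centroid: J = 2[d³/12 + d(b/2)²] = 2[12³/12 + 12×2.75²] = 469.5 in³.
Direct shear f_v = P/L_w = 79.4 / 24 = 3.308 kip/in (vertical).
Torsion M = P·e = 79.4 × 14 = 1111.6 kip·in.
Critical point at (x, y) = (2.75, 6) from centroid. f_tx = M·y/J = 14.21 kip/in; f_ty = M·x/J = 6.511 kip/in.
Resultant f_max = √[f_tx² + (f_v + f_ty)²] = √[14.21² + (3.308 + 6.511)²] = 17.27 kip/in.
Capacity per unit length: φr_n = 0.75 × 0.6 × 70 × (0.707 × 0.75) = 16.7 kip/in.
17.27 > 16.7 → NOT adequate.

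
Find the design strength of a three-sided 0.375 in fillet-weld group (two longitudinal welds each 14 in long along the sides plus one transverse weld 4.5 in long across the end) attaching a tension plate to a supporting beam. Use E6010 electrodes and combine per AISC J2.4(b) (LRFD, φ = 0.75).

φR_n ≈ 233 kip

E60XX → F_EXX = 60 ksi.
t_e = 0.707 × 0.375 = 0.2651 in.
R_nwl = 0.6 × 60 × 0.2651 × 28 = 267.2 kip (longitudinal, 2 welds).
R_nwt = 0.6 × 60 × 0.2651 × 4.5 = 42.95 kip (transverse, base value).
(i) R_nwl + R_nwt = 310.2 kip; (ii) 0.85 R_nwl + 1.5 R_nwt = 291.6 kip.
R_n = max = 310.2 kip [governs: (i)]; φR_n = 232.6 kip.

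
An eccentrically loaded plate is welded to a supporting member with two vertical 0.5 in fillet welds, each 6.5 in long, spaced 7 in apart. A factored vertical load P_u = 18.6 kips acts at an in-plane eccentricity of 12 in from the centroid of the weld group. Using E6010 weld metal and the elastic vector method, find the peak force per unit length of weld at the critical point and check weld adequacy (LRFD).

f_max ≈ 6.32 kip/in; adequate

E60XX → F_EXX = 60 ksi.
Total weld length L_w = 13 in. Treat welds as unit-width lines.
Polar moment about centroid: J = 2[d³/12 + d(b/2)²] = 2[6.5³/12 + 6.5×3.5²] = 205 in³.
Direct shear f_v = P/L_w = 18.6 / 13 = 1.431 kip/in (vertical).
Torsion M = P·e = 18.6 × 12 = 223.2 kip·in.
Critical point at (x, y) = (3.5, 3.25) from centroid. f_tx = M·y/J = 3.538 kip/in; f_ty = M·x/J = 3.81 kip/in.
Resultant f_max = √[f_tx² + (f_v + f_ty)²] = √[3.538² + (1.431 + 3.81)²] = 6.324 kip/in.
Capacity per unit length: φr_n = 0.75 × 0.6 × 60 × (0.707 × 0.5) = 9.544 kip/in.
6.324 ≤ 9.544 → adequate.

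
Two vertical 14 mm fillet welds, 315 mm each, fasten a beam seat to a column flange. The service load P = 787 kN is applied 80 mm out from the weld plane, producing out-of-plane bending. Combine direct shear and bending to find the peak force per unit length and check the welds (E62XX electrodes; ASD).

f_max ≈ 2280 N/mm; NOT adequate

E62XX → F_EXX = 620 MPa.
L_w = 2 × 315 = 630 mm; section modulus (unit throat) S = 2 × L²/6 = 33080 mm².
Direct shear f_v = P/L_w = 787×10³/630 = 1249 N/mm.
Moment M = P × e = 787×10³ × 80 = 62960000 N·mm; bending f_b = M/S = 1904 N/mm.
f_max = √(f_v² + f_b²) = √(1249² + 1904²) = 2277 N/mm.
r_n/Ω = (1/2.0) × 0.6 × 620 × (0.707 × 14) = 1841 N/mm → NOT adequate.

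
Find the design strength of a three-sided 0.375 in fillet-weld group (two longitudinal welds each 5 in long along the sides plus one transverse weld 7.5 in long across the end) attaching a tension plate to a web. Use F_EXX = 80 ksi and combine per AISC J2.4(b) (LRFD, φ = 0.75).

φR_n ≈ 189 kips

t_e = 0.707 × 0.375 = 0.2651 in.
R_nwl = 0.6 × 80 × 0.2651 × 10 = 127.3 kips (longitudinal, 2 welds).
R_nwt = 0.6 × 80 × 0.2651 × 7.5 = 95.44 kips (transverse, base value).
(i) R_nwl + R_nwt = 222.7 kips; (ii) 0.85 R_nwl + 1.5 R_nwt = 251.3 kips.
R_n = max = 251.3 kips [governs: (ii)]; φR_n = 188.5 kips.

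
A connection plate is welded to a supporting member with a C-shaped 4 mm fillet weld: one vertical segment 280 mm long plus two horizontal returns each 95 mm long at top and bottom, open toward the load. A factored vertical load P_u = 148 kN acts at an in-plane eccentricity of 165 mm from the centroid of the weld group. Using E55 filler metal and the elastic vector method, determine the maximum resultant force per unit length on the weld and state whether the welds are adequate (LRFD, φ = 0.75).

f_max ≈ 850 N/mm; NOT adequate

E55XX → F_EXX = 550 MPa.
Total weld length L_w = 470 mm. Treat welds as unit-width lines.
Centroid: x̄ = 2×95×47.5 / 470 = 19.2 mm from the vertical weld.
Polar moment about centroid: J = I_x + I_y = [280³/12 + 2×95×140²] + [280×19.2² + 2(95³/12 + 95×28.3²)] = 5952000 mm³.
Direct shear f_v = P/L_w = 148×10³ / 470 = 314.9 N/mm (vertical).
Torsion M = P·e = 148×10³ × 165 = 24420000 N·mm.
Critical point at (x, y) = (75.8, 140) from centroid. f_tx = M·y/J = 574.4 N/mm; f_ty = M·x/J = 311 N/mm.
Resultant f_max = √[f_tx² + (f_v + f_ty)²] = √[574.4² + (314.9 + 311)²] = 849.5 N/mm.
Capacity per unit length: φr_n = 0.75 × 0.6 × 550 × (0.707 × 4) = 699.9 N/mm.
849.5 > 699.9 → NOT adequate.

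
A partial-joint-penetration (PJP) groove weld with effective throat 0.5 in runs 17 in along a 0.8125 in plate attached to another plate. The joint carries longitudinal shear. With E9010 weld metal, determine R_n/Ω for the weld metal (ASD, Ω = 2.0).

R_n/Ω ≈ 230 kip

E90XX → F_EXX = 90 ksi.
Effective throat (given) t_e = 0.5 in.
A_we = 0.5 × 17 = 8.5 in².
F_nw = 0.6 F_EXX = 54 ksi.
R_n/Ω = (54 × 8.5) / 2.0 = 229.5 kip.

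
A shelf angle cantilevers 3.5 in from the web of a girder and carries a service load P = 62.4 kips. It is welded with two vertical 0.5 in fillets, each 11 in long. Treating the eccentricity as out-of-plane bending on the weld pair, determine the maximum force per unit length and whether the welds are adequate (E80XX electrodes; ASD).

E80XX → F_EXX = 80 ksi.
L_w = 2 × 11 = 22 in; section modulus (unit throat) S = 2 × L²/6 = 40.33 in².
Direct shear f_v = P/L_w = 62.4/22 = 2.836 kip/in.
Moment M = P × e = 62.4 × 3.5 = 218.4 kip·in; bending f_b = M/S = 5.415 kip/in.
f_max = √(f_v² + f_b²) = √(2.836² + 5.415²) = 6.113 kip/in.
r_n/Ω = (1/2.0) × 0.6 × 80 × (0.707 × 0.5) = 8.484 kip/in → adequate.

f_max ≈ 6.11 kip/in; adequate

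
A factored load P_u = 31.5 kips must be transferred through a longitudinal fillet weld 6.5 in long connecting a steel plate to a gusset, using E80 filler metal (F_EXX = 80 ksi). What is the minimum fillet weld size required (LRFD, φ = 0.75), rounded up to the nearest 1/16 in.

w = 1/4 in

Total weld length L = 6.5 in.
Required throat t_e = P_u / (φ × 0.6 F_EXX × L) = 31.5 / (0.75 × 0.6 × 80 × 6.5) = 0.1346 in.
Required leg w = t_e / 0.707 = 0.1904 in → use 1/4 in.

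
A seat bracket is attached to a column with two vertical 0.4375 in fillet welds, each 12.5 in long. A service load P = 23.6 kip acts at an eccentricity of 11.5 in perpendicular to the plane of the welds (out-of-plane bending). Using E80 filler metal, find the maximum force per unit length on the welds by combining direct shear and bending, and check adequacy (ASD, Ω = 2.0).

f_max ≈ 5.3 kip/in; adequate

E80XX → F_EXX = 80 ksi.
L_w = 2 × 12.5 = 25 in; section modulus (unit throat) S = 2 × L²/6 = 52.08 in².
Direct shear f_v = P/L_w = 23.6/25 = 0.944 kip/in.
Moment M = P × e = 23.6 × 11.5 = 271.4 kip·in; bending f_b = M/S = 5.211 kip/in.
f_max = √(f_v² + f_b²) = √(0.944² + 5.211²) = 5.296 kip/in.
r_n/Ω = (1/2.0) × 0.6 × 80 × (0.707 × 0.4375) = 7.423 kip/in → adequate.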